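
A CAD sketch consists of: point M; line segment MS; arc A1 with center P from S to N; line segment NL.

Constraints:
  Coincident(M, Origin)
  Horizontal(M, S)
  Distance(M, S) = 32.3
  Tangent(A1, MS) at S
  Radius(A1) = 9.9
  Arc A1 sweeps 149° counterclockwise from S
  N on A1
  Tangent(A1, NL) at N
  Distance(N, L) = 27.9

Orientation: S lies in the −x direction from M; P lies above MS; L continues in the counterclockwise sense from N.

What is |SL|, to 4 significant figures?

37.78

On A1, S sits at bearing -90° from P; a 149° counterclockwise sweep puts N at bearing 59°, so N = P + 9.9·(cos 59°, sin 59°) = (-27.20, 18.39). Since A1 is tangent to NL there, PN ⟂ NL, so NL runs along (−sin 59°, cos 59°); with |NL| = 27.9, L = (-51.12, 32.76). Then |SL| = |L − S| = 37.78.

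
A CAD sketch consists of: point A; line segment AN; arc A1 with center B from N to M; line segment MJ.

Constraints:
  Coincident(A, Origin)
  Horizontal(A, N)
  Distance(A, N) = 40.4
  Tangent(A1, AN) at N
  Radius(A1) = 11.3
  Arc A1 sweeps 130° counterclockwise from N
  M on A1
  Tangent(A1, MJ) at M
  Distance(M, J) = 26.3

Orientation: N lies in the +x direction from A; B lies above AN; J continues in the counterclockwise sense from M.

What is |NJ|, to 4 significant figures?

39.58

A is at the origin; A and N share the same y with |AN| = 40.4 and N on the +x side, so N = (40.40, 0.000). Tangency of A1 to AN means the radius BN is perpendicular to AN, so B = N + (0, 11.3) = (40.40, 11.30). On A1, N sits at bearing -90° from B; a 130° counterclockwise sweep puts M at bearing 40°, so M = B + 11.3·(cos 40°, sin 40°) = (49.06, 18.56). A1 meets MJ tangentially, so BM is at right angles to MJ, so MJ runs along (−sin 40°, cos 40°); with |MJ| = 26.3, J = (32.15, 38.71). Then |NJ| = |J − N| = 39.58.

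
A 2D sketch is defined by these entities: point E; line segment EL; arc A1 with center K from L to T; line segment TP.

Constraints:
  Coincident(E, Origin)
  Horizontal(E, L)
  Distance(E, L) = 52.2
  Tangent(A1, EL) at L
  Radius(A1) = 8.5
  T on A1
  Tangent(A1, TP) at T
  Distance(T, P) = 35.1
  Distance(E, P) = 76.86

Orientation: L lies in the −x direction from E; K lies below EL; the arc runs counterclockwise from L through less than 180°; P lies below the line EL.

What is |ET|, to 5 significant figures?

61.150

E is at the origin; E and L share the same y with |EL| = 52.2 and L on the −x side, so L = (-52.200, 0.0000). Since A1 is tangent to EL there, KL ⟂ EL, so K = L + (0, -8.5) = (-52.200, -8.5000). Since KT ⟂ TP (tangency), |KP| = √(8.5² + 35.1²) = 36.115 regardless of where T sits on A1. So P lies on both circle(E, 76.86) and circle(K, 36.115); the below-EL intersection is P = (-63.938, -42.654). T is the foot of the tangent from P: T = (-60.663, -7.7068).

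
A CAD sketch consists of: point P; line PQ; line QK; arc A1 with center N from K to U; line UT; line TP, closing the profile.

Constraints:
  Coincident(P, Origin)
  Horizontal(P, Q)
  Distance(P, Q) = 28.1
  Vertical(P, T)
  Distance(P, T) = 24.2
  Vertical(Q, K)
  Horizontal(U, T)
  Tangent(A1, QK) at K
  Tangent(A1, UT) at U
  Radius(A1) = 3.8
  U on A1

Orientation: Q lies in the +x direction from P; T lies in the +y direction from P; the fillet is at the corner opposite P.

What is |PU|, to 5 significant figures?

34.295

The virtual corner opposite P is at (28.100, 24.200). Since A1 is tangent to QK there, NK ⟂ QK and A1 meets UT tangentially, so NU is at right angles to UT, with radius 3.8, so the center N sits 3.8 in from both sides at N = (24.300, 20.400). That places the tangent points at K = (28.100, 20.400) on QK and U = (24.300, 24.200) on UT. Then |PU| = |U − P| = 34.295.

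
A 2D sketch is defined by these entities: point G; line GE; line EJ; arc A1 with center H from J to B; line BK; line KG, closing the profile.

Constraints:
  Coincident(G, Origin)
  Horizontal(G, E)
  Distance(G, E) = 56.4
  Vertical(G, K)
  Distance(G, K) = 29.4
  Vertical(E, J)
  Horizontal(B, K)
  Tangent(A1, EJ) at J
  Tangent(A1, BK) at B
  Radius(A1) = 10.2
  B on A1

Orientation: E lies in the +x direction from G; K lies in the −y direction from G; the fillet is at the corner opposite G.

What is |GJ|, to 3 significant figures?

59.6

The virtual corner opposite G is at (56.4, -29.4). A1 meets EJ tangentially, so HJ is at right angles to EJ and the tangent condition forces HB to be normal to BK, with radius 10.2, so the center H sits 10.2 in from both sides at H = (46.2, -19.2). That places the tangent points at J = (56.4, -19.2) on EJ and B = (46.2, -29.4) on BK. Then |GJ| = |J − G| = 59.6.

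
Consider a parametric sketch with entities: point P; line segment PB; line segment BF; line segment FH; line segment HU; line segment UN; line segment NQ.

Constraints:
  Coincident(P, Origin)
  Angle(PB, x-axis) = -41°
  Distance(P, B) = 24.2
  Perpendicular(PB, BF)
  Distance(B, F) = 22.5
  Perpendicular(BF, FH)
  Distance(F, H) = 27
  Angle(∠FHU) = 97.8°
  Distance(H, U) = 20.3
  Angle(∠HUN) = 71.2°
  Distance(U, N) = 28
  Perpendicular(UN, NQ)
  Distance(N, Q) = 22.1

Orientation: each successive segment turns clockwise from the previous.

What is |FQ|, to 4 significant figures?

9.488

P is at the origin; PB runs at -41.0° with length 24.2, so B = (18.26, -15.88). The perpendicularity gives BF at right angles to PB, so BF runs at -131.0°; with |BF| = 22.5, F = (3.503, -32.86). The perpendicularity gives FH at right angles to BF, so FH runs at 139.0°; with |FH| = 27.0, H = (-16.87, -15.14). ∠FHU = 97.8° gives HU at 56.80° from the x-axis; with |HU| = 20.3, U = (-5.759, 1.842). ∠HUN = 71.2° gives UN at -52.00° from the x-axis; with |UN| = 28.0, N = (11.48, -20.22). UN ⟂ NQ, so NQ runs at -142.0°; with |NQ| = 22.1, Q = (-5.935, -33.83). Then |FQ| = |Q − F| = 9.488.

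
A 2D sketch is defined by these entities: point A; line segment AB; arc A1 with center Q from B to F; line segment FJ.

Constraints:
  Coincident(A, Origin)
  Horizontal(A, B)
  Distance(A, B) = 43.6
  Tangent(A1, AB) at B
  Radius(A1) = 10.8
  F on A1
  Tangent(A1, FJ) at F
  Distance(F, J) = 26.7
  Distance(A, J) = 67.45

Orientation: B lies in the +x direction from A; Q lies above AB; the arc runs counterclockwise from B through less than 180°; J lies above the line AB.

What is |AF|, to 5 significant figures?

55.235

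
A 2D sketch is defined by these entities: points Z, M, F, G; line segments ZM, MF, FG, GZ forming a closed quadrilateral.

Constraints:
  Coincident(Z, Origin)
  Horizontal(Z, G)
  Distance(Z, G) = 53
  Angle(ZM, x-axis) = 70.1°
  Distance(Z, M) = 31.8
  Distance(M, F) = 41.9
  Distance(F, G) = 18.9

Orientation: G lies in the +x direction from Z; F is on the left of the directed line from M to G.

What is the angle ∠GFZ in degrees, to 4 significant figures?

75.20°

Z is at the origin; Z and G share the same y with |ZG| = 53.0 and G in +x, so G = (53.0, 0). ZM runs at 70.1° with |ZM| = 31.8, so M = (10.82, 29.90). F is determined by |MF| = 41.9 and |FG| = 18.9 together: it lies at the intersection of circle(M, 41.9) and circle(G, 18.9). With |MG| = 51.70, the foot of the radical line on MG is 39.37 from M and the perpendicular offset is √(41.9² − 39.37²) = 14.33. Taking the left-of-MG solution: F = (51.23, 18.82).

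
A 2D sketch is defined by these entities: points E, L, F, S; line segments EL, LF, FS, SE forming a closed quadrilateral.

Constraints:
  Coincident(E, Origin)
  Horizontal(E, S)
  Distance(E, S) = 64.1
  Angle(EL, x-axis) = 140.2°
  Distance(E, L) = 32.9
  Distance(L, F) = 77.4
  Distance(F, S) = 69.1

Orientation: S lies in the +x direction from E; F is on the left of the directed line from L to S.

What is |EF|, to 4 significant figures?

75.18

Checks: |LF| = 77.40 ✓; |FS| = 69.10 ✓.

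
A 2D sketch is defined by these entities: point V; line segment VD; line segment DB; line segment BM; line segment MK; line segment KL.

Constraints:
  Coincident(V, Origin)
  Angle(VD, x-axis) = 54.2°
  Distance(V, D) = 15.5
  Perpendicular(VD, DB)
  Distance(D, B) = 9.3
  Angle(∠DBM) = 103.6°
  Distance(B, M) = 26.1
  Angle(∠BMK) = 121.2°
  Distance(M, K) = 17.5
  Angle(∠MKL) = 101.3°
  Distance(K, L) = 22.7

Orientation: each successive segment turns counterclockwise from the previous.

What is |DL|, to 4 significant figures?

29.62

V is at the origin; VD runs at 54.2° with length 15.5, so D = (9.067, 12.57). VD ⟂ DB, so DB runs at 144.2°; with |DB| = 9.3, B = (1.524, 18.01). ∠DBM = 103.6° gives BM at -139.4° from the x-axis; with |BM| = 26.1, M = (-18.29, 1.026). ∠BMK = 121.2° gives MK at -80.60° from the x-axis; with |MK| = 17.5, K = (-15.43, -16.24). ∠MKL = 101.3° gives KL at -1.900° from the x-axis; with |KL| = 22.7, L = (7.253, -16.99). Then |DL| = |L − D| = 29.62.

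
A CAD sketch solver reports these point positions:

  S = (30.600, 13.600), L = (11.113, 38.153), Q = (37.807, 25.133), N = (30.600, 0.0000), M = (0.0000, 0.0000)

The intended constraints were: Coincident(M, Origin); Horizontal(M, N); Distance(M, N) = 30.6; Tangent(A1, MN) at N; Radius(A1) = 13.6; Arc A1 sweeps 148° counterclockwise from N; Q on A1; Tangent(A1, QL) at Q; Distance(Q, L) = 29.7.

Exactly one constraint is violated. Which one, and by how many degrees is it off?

Tangent(A1, QL) at Q — off by 6.00°.

M = (0.00, 0.00) ✓; M.y = 0.00, N.y = 0.00 ✓; |MN| = 30.60 ✓; ∠(SN, NM) = 90.00° ✓; |SN| = 13.60 ✓; bearing(S→Q) − bearing(S→N) = 148.0° ✓; |SQ| = 13.60 ✓; ∠(SQ, QL) = 84.00° ✗; |QL| = 29.70 ✓.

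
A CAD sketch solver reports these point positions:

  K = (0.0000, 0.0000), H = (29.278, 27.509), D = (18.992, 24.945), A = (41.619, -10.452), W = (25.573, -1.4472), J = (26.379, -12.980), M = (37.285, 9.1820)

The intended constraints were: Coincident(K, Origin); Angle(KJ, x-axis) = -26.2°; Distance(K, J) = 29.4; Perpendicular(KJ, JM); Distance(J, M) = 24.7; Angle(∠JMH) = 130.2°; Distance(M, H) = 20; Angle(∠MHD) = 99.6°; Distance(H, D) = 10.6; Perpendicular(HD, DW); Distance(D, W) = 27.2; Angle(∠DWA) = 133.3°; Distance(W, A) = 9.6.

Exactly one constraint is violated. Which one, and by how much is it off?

Distance(W, A) = 9.6 — off by 8.80.

K = (0.00, 0.00) ✓; KJ at -26.20° ✓; |KJ| = 29.40 ✓; ∠(KJ, JM) = 90.00° ✓; |JM| = 24.70 ✓; ∠JMH = 130.2° ✓; |MH| = 20.00 ✓; ∠MHD = 99.60° ✓; |HD| = 10.60 ✓; ∠(HD, DW) = 90.00° ✓; |DW| = 27.20 ✓; ∠DWA = 133.3° ✓; |WA| = 18.40 ✗.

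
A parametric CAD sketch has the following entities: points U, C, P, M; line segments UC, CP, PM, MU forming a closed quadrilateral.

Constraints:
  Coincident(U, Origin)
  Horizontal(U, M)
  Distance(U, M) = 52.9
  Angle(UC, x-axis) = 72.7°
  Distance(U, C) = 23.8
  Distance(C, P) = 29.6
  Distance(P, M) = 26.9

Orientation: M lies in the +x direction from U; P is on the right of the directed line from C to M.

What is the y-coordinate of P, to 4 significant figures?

-0.03848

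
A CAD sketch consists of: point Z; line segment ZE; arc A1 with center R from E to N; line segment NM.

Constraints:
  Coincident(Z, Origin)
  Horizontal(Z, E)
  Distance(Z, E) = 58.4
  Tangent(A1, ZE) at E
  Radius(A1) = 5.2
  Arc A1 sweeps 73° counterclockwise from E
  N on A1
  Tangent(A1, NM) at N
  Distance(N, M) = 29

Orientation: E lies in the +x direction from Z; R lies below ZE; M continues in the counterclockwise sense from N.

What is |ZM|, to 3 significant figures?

54.8

Z is at the origin; Z and E share the same y with |ZE| = 58.4 and E on the +x side, so E = (58.4, 0.00). Tangency of A1 to ZE means the radius RE is perpendicular to ZE, so R = E + (0, -5.2) = (58.4, -5.20). On A1, E sits at bearing 90° from R; a 73° counterclockwise sweep puts N at bearing 163°, so N = R + 5.2·(cos 163°, sin 163°) = (53.4, -3.68). Since A1 is tangent to NM there, RN ⟂ NM, so NM runs along (−sin 163°, cos 163°); with |NM| = 29.0, M = (44.9, -31.4). Then |ZM| = |M − Z| = 54.8.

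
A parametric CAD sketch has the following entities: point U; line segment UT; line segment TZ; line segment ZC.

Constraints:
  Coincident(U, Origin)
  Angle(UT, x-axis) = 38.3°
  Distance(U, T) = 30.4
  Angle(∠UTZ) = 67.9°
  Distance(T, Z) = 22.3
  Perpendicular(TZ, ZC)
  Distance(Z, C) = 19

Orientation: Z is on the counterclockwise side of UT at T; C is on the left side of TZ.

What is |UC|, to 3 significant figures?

14.2

U is at the origin; UT runs at 38.3° with length 30.4, so T = 30.4·(cos 38.3°, sin 38.3°) = (23.9, 18.8). ∠UTZ = 67.9°, so TZ runs at 38.3° + (180° − 67.9°) = 150° from the x-axis; with |TZ| = 22.3, Z = T + 22.3·(cos 150°, sin 150°) = (4.47, 29.9). The perpendicularity gives ZC at right angles to TZ; with |ZC| = 19.0 on the left of TZ, C = Z + 19.0·(-0.494, -0.869) = (-4.92, 13.3). Then |UC| = |C − U| = 14.2.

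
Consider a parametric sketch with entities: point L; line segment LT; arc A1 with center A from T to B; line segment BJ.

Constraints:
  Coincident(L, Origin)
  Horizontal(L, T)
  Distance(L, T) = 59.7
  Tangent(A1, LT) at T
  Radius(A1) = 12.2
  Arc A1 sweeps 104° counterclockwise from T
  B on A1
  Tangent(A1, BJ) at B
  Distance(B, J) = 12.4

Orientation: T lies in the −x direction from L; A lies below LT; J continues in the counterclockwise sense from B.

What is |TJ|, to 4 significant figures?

28.58

L is at the origin; LT is horizontal with |LT| = 59.7 and T on the −x side, so T = (-59.70, 0.000). The tangent condition forces AT to be normal to LT, so A = T + (0, -12.2) = (-59.70, -12.20). On A1, T sits at bearing 90° from A; a 104° counterclockwise sweep puts B at bearing 194°, so B = A + 12.2·(cos 194°, sin 194°) = (-71.54, -15.15). A1 meets BJ tangentially, so AB is at right angles to BJ, so BJ runs along (−sin 194°, cos 194°); with |BJ| = 12.4, J = (-68.54, -27.18). Then |TJ| = |J − T| = 28.58.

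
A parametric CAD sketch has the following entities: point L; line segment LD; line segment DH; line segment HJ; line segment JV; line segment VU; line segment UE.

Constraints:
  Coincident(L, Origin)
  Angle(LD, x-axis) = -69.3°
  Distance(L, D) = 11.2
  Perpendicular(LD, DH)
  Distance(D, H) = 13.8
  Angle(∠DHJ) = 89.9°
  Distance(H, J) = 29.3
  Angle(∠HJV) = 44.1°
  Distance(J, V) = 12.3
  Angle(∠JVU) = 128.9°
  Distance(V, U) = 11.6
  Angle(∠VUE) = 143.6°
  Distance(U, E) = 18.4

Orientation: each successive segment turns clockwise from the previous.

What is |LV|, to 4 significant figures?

10.62

L is at the origin; LD runs at -69.3° with length 11.2, so D = (3.959, -10.48). The perpendicularity gives DH at right angles to LD, so DH runs at -159.3°; with |DH| = 13.8, H = (-8.950, -15.35). ∠DHJ = 89.9° gives HJ at 110.6° from the x-axis; with |HJ| = 29.3, J = (-19.26, 12.07). ∠HJV = 44.1° gives JV at -25.30° from the x-axis; with |JV| = 12.3, V = (-8.139, 6.815). Then |LV| = |V − L| = 10.62.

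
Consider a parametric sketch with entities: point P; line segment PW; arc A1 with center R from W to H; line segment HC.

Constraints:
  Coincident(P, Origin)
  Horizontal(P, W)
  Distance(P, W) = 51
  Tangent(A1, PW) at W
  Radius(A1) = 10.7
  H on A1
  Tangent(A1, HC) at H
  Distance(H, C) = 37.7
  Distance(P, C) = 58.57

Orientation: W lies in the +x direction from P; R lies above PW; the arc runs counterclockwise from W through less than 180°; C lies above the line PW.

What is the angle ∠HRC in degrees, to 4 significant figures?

74.16°

Checks: P = (0.00, 0.00) ✓; P.y = 0.00, W.y = 0.00 ✓; |RH| = 10.70 ✓; ∠(RH, HC) = 90.00° ✓; |HC| = 37.70 ✓; |PC| = 58.57 ✓.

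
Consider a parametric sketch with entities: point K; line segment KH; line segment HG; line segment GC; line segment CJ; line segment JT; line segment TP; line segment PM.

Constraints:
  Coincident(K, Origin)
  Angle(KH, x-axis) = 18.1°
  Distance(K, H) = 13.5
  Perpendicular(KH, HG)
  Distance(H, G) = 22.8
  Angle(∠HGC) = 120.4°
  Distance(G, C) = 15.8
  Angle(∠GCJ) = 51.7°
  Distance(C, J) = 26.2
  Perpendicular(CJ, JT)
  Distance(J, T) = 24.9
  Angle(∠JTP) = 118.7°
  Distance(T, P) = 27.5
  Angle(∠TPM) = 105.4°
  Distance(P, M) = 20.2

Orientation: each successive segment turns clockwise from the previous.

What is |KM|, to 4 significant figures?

50.73

∠JTP = 118.7° gives TP at -51.10° from the x-axis; with |TP| = 27.5, P = (46.58, -20.52). ∠TPM = 105.4° gives PM at -125.7° from the x-axis; with |PM| = 20.2, M = (34.79, -36.92). Then |KM| = |M − K| = 50.73.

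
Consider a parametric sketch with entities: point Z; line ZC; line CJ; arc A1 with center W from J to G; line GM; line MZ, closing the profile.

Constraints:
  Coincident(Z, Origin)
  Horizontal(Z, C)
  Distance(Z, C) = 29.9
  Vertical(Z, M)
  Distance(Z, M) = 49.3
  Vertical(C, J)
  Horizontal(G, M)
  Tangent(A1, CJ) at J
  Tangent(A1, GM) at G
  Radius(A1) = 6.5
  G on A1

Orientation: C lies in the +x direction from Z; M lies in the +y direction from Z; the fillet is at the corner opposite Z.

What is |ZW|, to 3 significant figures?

48.8

Z is at the origin; Z and C share the same y with |ZC| = 29.9 and C on the +x side, so C = (29.9, 0.00). ZM is vertical with |ZM| = 49.3 and M on the +y side, so M = (0.00, 49.3). The virtual corner opposite Z is at (29.9, 49.3). A1 meets CJ tangentially, so WJ is at right angles to CJ and the tangent condition forces WG to be normal to GM, with radius 6.5, so the center W sits 6.5 in from both sides at W = (23.4, 42.8). Then |ZW| = |W − Z| = 48.8.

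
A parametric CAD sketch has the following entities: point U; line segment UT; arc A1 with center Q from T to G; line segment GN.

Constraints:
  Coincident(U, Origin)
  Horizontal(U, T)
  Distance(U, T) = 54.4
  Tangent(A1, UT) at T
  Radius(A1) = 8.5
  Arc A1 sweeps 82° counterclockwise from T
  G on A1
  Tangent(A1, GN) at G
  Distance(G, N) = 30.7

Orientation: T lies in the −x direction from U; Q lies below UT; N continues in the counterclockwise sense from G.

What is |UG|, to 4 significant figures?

63.24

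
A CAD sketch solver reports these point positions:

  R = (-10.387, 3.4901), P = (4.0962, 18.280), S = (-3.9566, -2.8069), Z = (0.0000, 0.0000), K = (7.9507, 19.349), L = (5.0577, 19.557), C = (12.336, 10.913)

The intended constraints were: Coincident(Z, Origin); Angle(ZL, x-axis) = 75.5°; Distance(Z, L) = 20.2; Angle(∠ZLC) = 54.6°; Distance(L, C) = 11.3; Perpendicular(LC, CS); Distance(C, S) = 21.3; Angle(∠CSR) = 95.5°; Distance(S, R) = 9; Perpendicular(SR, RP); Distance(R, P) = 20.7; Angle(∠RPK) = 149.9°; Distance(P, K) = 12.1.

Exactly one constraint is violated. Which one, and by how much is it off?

Distance(P, K) = 12.1 — off by 8.10.

Z = (0.00, 0.00) ✓; ZL at 75.50° ✓; |ZL| = 20.20 ✓; ∠ZLC = 54.60° ✓; |LC| = 11.30 ✓; ∠(LC, CS) = 90.00° ✓; |CS| = 21.30 ✓; ∠CSR = 95.50° ✓; |SR| = 9.000 ✓; ∠(SR, RP) = 90.00° ✓; |RP| = 20.70 ✓; ∠RPK = 149.9° ✓; |PK| = 4.000 ✗.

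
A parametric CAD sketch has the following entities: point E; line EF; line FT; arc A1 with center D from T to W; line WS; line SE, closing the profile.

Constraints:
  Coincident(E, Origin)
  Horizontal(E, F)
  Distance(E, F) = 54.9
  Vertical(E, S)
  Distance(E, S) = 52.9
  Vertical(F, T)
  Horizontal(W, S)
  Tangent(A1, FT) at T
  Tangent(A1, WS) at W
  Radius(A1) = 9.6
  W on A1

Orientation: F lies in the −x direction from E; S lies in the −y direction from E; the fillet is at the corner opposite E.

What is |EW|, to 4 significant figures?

69.65

E is at the origin; EF is horizontal with |EF| = 54.9 and F on the −x side, so F = (-54.90, 0.000). ES is vertical with |ES| = 52.9 and S on the −y side, so S = (0.000, -52.90). The virtual corner opposite E is at (-54.90, -52.90). Since A1 is tangent to FT there, DT ⟂ FT and tangency of A1 to WS means the radius DW is perpendicular to WS, with radius 9.6, so the center D sits 9.6 in from both sides at D = (-45.30, -43.30). That places the tangent points at T = (-54.90, -43.30) on FT and W = (-45.30, -52.90) on WS. Then |EW| = |W − E| = 69.65.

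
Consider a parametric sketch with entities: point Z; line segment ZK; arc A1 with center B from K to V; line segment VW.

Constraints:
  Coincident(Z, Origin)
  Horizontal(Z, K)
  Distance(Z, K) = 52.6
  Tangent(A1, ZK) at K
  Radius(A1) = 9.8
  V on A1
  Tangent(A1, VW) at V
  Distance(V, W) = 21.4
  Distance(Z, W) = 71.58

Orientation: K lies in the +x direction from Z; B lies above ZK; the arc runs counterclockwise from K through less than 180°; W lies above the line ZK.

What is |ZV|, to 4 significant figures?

62.90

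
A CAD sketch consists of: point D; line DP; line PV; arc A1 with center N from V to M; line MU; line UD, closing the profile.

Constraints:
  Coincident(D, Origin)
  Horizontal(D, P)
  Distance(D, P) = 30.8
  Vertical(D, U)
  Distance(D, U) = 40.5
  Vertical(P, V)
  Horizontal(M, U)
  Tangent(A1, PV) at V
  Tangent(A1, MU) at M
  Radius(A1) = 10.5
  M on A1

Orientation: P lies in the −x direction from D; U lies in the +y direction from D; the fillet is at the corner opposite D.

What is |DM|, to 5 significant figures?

45.303

D is at the origin; D and P share the same y with |DP| = 30.8 and P on the −x side, so P = (-30.800, 0.0000). DU is vertical with |DU| = 40.5 and U on the +y side, so U = (0.0000, 40.500). The virtual corner opposite D is at (-30.800, 40.500). Since A1 is tangent to PV there, NV ⟂ PV and tangency of A1 to MU means the radius NM is perpendicular to MU, with radius 10.5, so the center N sits 10.5 in from both sides at N = (-20.300, 30.000). That places the tangent points at V = (-30.800, 30.000) on PV and M = (-20.300, 40.500) on MU. Then |DM| = |M − D| = 45.303.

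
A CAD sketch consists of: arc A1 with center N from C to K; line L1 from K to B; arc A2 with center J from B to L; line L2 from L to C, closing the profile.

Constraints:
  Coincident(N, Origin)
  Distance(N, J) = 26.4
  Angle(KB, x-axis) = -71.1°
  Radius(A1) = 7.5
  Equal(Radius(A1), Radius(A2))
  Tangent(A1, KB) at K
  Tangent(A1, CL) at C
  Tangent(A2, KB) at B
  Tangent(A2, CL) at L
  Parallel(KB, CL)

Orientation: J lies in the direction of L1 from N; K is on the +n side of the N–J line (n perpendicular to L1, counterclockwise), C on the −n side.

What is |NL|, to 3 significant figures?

27.4

Tangency of A1 to both parallel lines with radius 7.5 puts K and C at N ± 7.5·n: K = (7.10, 2.43), C = (-7.10, -2.43). Equal radii place B and L the same way about J: B = J + 7.5·n = (15.6, -22.5), L = J − 7.5·n = (1.46, -27.4). Then |NL| = |L − N| = 27.4.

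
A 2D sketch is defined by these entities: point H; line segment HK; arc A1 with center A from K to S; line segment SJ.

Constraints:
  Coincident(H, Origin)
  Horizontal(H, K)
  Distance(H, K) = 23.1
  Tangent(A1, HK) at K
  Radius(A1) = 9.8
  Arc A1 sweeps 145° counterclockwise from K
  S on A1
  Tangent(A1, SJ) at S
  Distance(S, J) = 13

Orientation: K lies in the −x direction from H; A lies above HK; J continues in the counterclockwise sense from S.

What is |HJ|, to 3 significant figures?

37.8

H is at the origin; HK is horizontal with |HK| = 23.1 and K on the −x side, so K = (-23.1, 0.00). A1 meets HK tangentially, so AK is at right angles to HK, so A = K + (0, 9.8) = (-23.1, 9.80). On A1, K sits at bearing -90° from A; a 145° counterclockwise sweep puts S at bearing 55°, so S = A + 9.8·(cos 55°, sin 55°) = (-17.5, 17.8). A1 meets SJ tangentially, so AS is at right angles to SJ, so SJ runs along (−sin 55°, cos 55°); with |SJ| = 13.0, J = (-28.1, 25.3). Then |HJ| = |J − H| = 37.8.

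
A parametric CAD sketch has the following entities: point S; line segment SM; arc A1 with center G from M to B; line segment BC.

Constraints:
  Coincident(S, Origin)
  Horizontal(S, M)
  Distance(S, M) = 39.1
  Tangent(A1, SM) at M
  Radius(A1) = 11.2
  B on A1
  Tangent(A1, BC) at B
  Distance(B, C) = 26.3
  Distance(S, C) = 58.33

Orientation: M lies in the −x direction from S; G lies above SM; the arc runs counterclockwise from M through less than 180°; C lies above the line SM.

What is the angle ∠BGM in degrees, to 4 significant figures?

120.7°

S is at the origin; S and M share the same y with |SM| = 39.1 and M on the −x side, so M = (-39.10, 0.000). A1 meets SM tangentially, so GM is at right angles to SM, so G = M + (0, 11.2) = (-39.10, 11.20). Since GB ⟂ BC (tangency), |GC| = √(11.2² + 26.3²) = 28.59 regardless of where B sits on A1. So C lies on both circle(S, 58.33) and circle(G, 28.59); the above-SM intersection is C = (-42.89, 39.53). B is the foot of the tangent from C: B = (-29.47, 16.92).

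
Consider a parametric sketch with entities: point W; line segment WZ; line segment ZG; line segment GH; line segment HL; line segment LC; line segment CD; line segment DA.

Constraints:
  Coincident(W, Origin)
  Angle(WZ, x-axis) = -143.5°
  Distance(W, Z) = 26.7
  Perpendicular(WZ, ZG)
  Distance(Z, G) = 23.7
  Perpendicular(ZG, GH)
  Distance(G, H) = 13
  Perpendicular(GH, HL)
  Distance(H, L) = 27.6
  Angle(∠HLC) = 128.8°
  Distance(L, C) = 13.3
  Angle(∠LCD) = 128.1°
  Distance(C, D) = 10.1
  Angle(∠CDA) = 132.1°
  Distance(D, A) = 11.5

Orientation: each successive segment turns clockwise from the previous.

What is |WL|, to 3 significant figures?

14.2

W is at the origin; WZ runs at -143.5° with length 26.7, so Z = (-21.5, -15.9). WZ ⟂ ZG, so ZG runs at 126°; with |ZG| = 23.7, G = (-35.6, 3.17). ZG ⟂ GH, so GH runs at 36.5°; with |GH| = 13.0, H = (-25.1, 10.9). GH is perpendicular to HL, so HL runs at -53.5°; with |HL| = 27.6, L = (-8.69, -11.3). Then |WL| = |L − W| = 14.2.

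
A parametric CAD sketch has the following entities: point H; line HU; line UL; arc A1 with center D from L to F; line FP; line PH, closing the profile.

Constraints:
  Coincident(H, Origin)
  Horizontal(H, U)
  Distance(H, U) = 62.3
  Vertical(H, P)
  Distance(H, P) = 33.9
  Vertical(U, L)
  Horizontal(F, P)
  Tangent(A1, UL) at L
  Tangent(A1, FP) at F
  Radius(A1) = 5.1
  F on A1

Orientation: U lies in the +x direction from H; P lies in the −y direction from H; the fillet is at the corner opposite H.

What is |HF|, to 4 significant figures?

66.49

H is at the origin; H and U share the same y with |HU| = 62.3 and U on the +x side, so U = (62.30, 0.000). HP is vertical with |HP| = 33.9 and P on the −y side, so P = (0.000, -33.90). The virtual corner opposite H is at (62.30, -33.90). The tangent condition forces DL to be normal to UL and since A1 is tangent to FP there, DF ⟂ FP, with radius 5.1, so the center D sits 5.1 in from both sides at D = (57.20, -28.80). That places the tangent points at L = (62.30, -28.80) on UL and F = (57.20, -33.90) on FP. Then |HF| = |F − H| = 66.49.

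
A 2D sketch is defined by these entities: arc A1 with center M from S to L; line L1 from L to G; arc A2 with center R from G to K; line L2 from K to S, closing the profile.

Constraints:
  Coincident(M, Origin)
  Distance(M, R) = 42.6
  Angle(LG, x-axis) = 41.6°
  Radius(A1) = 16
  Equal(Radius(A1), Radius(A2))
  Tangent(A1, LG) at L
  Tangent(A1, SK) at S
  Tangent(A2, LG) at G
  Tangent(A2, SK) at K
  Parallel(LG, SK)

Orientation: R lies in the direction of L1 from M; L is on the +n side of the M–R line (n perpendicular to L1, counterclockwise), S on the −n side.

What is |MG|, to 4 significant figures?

45.51

Tangency of A1 to both parallel lines with radius 16.0 puts L and S at M ± 16.0·n: L = (-10.62, 11.96), S = (10.62, -11.96). Equal radii place G and K the same way about R: G = R + 16.0·n = (21.23, 40.25), K = R − 16.0·n = (42.48, 16.32). Then |MG| = |G − M| = 45.51.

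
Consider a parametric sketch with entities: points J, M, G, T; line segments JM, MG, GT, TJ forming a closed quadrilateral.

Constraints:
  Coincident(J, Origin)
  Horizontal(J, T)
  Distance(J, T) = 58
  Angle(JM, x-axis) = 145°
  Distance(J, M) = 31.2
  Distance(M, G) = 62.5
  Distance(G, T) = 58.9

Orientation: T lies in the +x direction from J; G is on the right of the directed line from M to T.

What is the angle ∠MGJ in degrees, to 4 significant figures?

18.29°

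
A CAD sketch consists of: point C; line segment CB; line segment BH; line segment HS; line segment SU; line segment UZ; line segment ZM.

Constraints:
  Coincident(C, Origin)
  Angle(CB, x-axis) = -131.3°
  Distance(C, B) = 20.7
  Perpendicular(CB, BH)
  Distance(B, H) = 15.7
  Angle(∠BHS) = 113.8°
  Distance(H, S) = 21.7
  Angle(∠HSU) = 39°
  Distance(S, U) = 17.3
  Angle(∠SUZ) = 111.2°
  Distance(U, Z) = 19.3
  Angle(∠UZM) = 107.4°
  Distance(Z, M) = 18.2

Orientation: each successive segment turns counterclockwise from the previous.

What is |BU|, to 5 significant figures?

15.000

C is at the origin; CB runs at -131.3° with length 20.7, so B = (-13.662, -15.551). CB is perpendicular to BH, so BH runs at -41.300°; with |BH| = 15.7, H = (-1.8672, -25.913). ∠BHS = 113.8° gives HS at 24.900° from the x-axis; with |HS| = 21.7, S = (17.816, -16.777). ∠HSU = 39.0° gives SU at 165.90° from the x-axis; with |SU| = 17.3, U = (1.0369, -12.562). Then |BU| = |U − B| = 15.000.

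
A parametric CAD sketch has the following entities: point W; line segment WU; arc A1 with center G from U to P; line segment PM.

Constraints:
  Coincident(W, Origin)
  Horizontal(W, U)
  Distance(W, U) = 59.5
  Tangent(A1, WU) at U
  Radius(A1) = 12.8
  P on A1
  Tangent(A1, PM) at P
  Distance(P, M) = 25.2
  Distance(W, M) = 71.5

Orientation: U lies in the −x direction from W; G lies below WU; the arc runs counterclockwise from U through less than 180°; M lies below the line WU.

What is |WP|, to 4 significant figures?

73.21

Checks: |GP| = 12.80 ✓; ∠(GP, PM) = 90.00° ✓; |PM| = 25.20 ✓; |WM| = 71.50 ✓.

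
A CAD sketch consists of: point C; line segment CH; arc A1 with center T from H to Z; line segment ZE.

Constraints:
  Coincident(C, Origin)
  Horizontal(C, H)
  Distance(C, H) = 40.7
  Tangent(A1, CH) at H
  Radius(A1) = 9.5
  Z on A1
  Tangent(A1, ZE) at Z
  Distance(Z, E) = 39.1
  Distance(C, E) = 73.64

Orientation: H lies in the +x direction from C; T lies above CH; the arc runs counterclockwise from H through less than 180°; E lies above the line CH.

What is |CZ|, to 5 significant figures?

50.618

C is at the origin; C and H share the same y with |CH| = 40.7 and H on the +x side, so H = (40.700, 0.0000). A1 meets CH tangentially, so TH is at right angles to CH, so T = H + (0, 9.5) = (40.700, 9.5000). Since TZ ⟂ ZE (tangency), |TE| = √(9.5² + 39.1²) = 40.238 regardless of where Z sits on A1. So E lies on both circle(C, 73.64) and circle(T, 40.238); the above-CH intersection is E = (57.429, 46.095). Z is the foot of the tangent from E: Z = (50.028, 7.7019).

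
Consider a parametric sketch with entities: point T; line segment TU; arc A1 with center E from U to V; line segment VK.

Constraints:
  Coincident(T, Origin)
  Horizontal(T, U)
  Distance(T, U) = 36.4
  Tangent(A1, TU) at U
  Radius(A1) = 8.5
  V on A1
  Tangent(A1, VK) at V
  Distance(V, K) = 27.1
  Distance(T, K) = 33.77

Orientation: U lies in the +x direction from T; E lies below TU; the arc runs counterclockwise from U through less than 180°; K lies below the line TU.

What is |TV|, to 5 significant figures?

29.145

T is at the origin; T and U share the same y with |TU| = 36.4 and U on the +x side, so U = (36.400, 0.0000). A1 meets TU tangentially, so EU is at right angles to TU, so E = U + (0, -8.5) = (36.400, -8.5000). Since EV ⟂ VK (tangency), |EK| = √(8.5² + 27.1²) = 28.402 regardless of where V sits on A1. So K lies on both circle(T, 33.77) and circle(E, 28.402); the below-TU intersection is K = (16.957, -29.204). V is the foot of the tangent from K: V = (28.746, -4.8023).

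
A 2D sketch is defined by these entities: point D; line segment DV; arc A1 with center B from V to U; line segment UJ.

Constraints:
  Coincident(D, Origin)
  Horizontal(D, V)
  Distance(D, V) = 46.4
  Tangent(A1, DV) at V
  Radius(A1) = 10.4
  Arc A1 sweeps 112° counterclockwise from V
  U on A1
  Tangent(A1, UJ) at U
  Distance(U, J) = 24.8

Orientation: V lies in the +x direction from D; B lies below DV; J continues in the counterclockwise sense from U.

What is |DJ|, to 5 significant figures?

59.253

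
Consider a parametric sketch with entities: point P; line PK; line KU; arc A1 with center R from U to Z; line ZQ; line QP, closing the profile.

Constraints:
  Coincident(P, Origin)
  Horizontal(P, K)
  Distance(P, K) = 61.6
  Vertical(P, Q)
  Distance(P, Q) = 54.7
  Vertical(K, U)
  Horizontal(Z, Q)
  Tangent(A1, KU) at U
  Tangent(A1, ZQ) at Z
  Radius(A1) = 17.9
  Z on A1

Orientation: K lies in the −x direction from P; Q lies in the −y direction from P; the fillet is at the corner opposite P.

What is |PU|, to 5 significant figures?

71.755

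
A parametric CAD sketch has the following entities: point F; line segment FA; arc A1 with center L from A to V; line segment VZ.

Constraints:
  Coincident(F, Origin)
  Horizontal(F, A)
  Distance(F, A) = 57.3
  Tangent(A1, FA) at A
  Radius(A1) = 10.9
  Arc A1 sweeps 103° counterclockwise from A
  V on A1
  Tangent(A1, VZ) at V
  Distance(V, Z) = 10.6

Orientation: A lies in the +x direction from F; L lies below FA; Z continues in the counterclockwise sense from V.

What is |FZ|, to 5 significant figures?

54.480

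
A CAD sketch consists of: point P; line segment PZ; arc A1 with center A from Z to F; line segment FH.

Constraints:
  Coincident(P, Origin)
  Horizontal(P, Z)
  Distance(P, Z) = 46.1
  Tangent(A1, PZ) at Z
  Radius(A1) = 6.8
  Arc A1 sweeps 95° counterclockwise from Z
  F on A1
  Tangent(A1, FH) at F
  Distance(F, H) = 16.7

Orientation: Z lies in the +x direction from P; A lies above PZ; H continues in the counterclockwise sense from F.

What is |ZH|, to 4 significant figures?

24.61

P is at the origin; P and Z share the same y with |PZ| = 46.1 and Z on the +x side, so Z = (46.10, 0.000). Since A1 is tangent to PZ there, AZ ⟂ PZ, so A = Z + (0, 6.8) = (46.10, 6.800). On A1, Z sits at bearing -90° from A; a 95° counterclockwise sweep puts F at bearing 5°, so F = A + 6.8·(cos 5°, sin 5°) = (52.87, 7.393). A1 meets FH tangentially, so AF is at right angles to FH, so FH runs along (−sin 5°, cos 5°); with |FH| = 16.7, H = (51.42, 24.03). Then |ZH| = |H − Z| = 24.61.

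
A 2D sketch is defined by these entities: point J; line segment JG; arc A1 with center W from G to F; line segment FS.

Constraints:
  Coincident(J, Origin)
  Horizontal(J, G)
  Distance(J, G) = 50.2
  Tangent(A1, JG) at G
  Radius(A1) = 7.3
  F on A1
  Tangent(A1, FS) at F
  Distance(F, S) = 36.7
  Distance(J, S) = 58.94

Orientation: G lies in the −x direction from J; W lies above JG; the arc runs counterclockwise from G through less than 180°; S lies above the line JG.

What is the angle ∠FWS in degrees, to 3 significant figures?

78.8°

J is at the origin; JG is horizontal with |JG| = 50.2 and G on the −x side, so G = (-50.2, 0.00). The tangent condition forces WG to be normal to JG, so W = G + (0, 7.3) = (-50.2, 7.30). Since WF ⟂ FS (tangency), |WS| = √(7.3² + 36.7²) = 37.4 regardless of where F sits on A1. So S lies on both circle(J, 58.94) and circle(W, 37.4); the above-JG intersection is S = (-40.0, 43.3). F is the foot of the tangent from S: F = (-42.9, 6.72).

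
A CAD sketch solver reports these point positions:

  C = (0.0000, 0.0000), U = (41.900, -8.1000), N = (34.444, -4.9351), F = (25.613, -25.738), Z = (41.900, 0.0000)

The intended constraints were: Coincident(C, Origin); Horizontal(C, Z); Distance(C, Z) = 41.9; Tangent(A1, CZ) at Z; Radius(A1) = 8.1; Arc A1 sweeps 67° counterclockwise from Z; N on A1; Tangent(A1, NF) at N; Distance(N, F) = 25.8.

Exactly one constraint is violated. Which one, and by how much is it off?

Distance(N, F) = 25.8 — off by 3.20.

C = (0.00, 0.00) ✓; C.y = 0.00, Z.y = 0.00 ✓; |CZ| = 41.90 ✓; ∠(UZ, ZC) = 90.00° ✓; |UZ| = 8.100 ✓; bearing(U→N) − bearing(U→Z) = 67.00° ✓; |UN| = 8.100 ✓; ∠(UN, NF) = 90.00° ✓; |NF| = 22.60 ✗.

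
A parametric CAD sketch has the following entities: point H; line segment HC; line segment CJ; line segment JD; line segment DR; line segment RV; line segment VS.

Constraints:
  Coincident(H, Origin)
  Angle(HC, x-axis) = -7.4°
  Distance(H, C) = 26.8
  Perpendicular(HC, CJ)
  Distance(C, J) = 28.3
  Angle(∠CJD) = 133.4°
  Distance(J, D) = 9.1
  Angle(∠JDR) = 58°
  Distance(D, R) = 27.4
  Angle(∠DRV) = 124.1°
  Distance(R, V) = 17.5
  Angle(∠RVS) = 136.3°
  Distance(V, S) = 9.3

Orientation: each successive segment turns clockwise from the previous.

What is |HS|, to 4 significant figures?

36.69

∠DRV = 124.1° gives RV at 38.10° from the x-axis; with |RV| = 17.5, V = (27.43, 1.267). ∠RVS = 136.3° gives VS at -5.600° from the x-axis; with |VS| = 9.3, S = (36.69, 0.3590). Then |HS| = |S − H| = 36.69.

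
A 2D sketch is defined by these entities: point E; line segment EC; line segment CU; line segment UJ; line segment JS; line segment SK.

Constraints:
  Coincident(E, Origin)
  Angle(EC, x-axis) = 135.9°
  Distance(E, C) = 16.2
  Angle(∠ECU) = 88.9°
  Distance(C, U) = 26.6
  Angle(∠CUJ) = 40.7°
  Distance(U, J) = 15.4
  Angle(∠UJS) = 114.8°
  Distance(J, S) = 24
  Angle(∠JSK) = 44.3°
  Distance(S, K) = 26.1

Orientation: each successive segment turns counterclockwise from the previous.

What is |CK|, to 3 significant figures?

19.7

E is at the origin; EC runs at 135.9° with length 16.2, so C = (-11.6, 11.3). ∠ECU = 88.9° gives CU at -133° from the x-axis; with |CU| = 26.6, U = (-29.8, -8.18). ∠CUJ = 40.7° gives UJ at 6.30° from the x-axis; with |UJ| = 15.4, J = (-14.5, -6.49). ∠UJS = 114.8° gives JS at 71.5° from the x-axis; with |JS| = 24.0, S = (-6.85, 16.3). ∠JSK = 44.3° gives SK at -153° from the x-axis; with |SK| = 26.1, K = (-30.1, 4.34). Then |CK| = |K − C| = 19.7.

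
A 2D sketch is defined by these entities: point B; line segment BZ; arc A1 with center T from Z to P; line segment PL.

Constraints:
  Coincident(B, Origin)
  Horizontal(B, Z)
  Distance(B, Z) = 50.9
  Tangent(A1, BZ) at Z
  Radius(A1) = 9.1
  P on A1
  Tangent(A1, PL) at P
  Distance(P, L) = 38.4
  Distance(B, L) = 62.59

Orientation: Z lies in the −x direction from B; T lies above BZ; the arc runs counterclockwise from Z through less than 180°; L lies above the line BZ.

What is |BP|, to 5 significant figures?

42.741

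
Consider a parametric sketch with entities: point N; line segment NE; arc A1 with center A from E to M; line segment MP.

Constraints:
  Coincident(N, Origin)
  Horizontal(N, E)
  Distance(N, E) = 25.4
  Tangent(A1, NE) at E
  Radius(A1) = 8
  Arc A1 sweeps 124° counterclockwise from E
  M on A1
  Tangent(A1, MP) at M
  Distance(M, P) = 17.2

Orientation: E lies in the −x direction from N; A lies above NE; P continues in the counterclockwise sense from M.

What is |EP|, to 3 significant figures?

26.9

On A1, E sits at bearing -90° from A; a 124° counterclockwise sweep puts M at bearing 34°, so M = A + 8.0·(cos 34°, sin 34°) = (-18.8, 12.5). Tangency of A1 to MP means the radius AM is perpendicular to MP, so MP runs along (−sin 34°, cos 34°); with |MP| = 17.2, P = (-28.4, 26.7). Then |EP| = |P − E| = 26.9.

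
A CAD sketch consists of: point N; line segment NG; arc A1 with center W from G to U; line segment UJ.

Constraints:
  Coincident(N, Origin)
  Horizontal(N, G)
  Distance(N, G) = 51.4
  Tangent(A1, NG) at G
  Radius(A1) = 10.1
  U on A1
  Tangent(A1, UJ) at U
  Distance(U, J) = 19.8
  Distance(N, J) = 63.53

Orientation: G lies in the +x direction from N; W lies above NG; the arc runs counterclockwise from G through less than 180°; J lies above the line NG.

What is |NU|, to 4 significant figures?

62.42

Checks: |WU| = 10.10 ✓; ∠(WU, UJ) = 90.00° ✓; |UJ| = 19.80 ✓; |NJ| = 63.53 ✓.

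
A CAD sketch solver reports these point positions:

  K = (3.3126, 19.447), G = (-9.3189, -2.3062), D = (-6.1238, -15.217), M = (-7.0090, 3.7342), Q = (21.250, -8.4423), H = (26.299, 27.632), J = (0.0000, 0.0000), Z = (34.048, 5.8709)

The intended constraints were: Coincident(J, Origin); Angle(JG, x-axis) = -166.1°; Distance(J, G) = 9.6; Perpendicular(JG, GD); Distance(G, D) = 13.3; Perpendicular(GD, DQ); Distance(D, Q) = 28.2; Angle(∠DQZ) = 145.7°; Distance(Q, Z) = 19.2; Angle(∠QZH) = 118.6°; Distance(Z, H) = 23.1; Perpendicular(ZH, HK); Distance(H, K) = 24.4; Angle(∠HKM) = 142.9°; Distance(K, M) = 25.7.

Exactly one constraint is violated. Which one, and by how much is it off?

Distance(K, M) = 25.7 — off by 6.90.

J = (0.00, 0.00) ✓; JG at -166.1° ✓; |JG| = 9.600 ✓; ∠(JG, GD) = 90.00° ✓; |GD| = 13.30 ✓; ∠(GD, DQ) = 90.00° ✓; |DQ| = 28.20 ✓; ∠DQZ = 145.7° ✓; |QZ| = 19.20 ✓; ∠QZH = 118.6° ✓; |ZH| = 23.10 ✓; ∠(ZH, HK) = 90.00° ✓; |HK| = 24.40 ✓; ∠HKM = 142.9° ✓; |KM| = 18.80 ✗.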